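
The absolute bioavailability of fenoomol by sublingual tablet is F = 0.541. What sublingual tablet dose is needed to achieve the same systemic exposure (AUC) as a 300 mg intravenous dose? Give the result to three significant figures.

D_sublingual = 555 mg

For equal systemic exposure: F × D_ev = D_iv
D_ev = D_iv / F = 300 / 0.541 = 554.529 mg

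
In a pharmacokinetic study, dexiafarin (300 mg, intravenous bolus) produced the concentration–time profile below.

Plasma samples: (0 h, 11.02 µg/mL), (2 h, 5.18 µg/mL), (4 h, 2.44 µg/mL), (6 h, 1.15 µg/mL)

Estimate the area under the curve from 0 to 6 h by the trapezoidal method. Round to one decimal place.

Trapezoidal AUC_0→6:
  [0→2]: (11.02+5.18)/2 × 2 = 16.2
  [2→4]: (5.18+2.44)/2 × 2 = 7.62
  [4→6]: (2.44+1.15)/2 × 2 = 3.59
  Sum = 27.41 µg/mL·h

AUC = 27.4 µg/mL·h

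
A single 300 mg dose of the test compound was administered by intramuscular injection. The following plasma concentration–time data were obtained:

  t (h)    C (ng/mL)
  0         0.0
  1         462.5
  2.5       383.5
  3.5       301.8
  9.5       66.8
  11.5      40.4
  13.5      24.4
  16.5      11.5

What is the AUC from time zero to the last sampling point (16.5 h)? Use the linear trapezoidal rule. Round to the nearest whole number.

Trapezoidal AUC_0→16.5:
  [0→1]: (0.0+462.5)/2 × 1 = 231.25
  [1→2.5]: (462.5+383.5)/2 × 1.5 = 634.5
  [2.5→3.5]: (383.5+301.8)/2 × 1 = 342.65
  [3.5→9.5]: (301.8+66.8)/2 × 6 = 1105.8
  [9.5→11.5]: (66.8+40.4)/2 × 2 = 107.2
  [11.5→13.5]: (40.4+24.4)/2 × 2 = 64.8
  [13.5→16.5]: (24.4+11.5)/2 × 3 = 53.85
  Sum = 2540.05 ng/mL·h

AUC = 2540 ng/mL·h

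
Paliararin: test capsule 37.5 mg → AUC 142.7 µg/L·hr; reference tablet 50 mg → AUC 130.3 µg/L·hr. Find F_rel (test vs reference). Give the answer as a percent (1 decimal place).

F_rel = 146.0%

F_rel = (AUC_test/D_test) / (AUC_ref/D_ref)
      = (142.7/37.5) / (130.3/50)
      = 3.80533 / 2.606 = 1.4602 = 146.02%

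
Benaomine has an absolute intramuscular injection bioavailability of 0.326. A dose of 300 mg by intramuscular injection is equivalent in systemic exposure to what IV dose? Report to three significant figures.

D_iv = 97.8 mg

Systemic exposure from an extravascular dose = F × D_ev, so the equivalent IV dose is F × D_ev.
D_iv = F × D_ev = 0.326 × 300 = 97.8 mg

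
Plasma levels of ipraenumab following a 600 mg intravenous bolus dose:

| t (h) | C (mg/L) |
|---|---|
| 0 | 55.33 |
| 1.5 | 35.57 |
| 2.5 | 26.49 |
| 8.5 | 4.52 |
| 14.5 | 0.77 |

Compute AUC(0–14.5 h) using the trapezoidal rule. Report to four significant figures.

Trapezoidal AUC_0→14.5:
  [0→1.5]: (55.33+35.57)/2 × 1.5 = 68.175
  [1.5→2.5]: (35.57+26.49)/2 × 1 = 31.03
  [2.5→8.5]: (26.49+4.52)/2 × 6 = 93.03
  [8.5→14.5]: (4.52+0.77)/2 × 6 = 15.87
  Sum = 208.105 mg/L·h

AUC = 208.1 mg/L·h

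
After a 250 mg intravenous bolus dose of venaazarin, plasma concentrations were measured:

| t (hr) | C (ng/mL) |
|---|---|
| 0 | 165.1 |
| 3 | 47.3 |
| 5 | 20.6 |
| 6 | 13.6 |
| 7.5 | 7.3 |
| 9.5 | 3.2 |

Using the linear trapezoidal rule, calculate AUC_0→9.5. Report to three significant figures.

Trapezoidal AUC_0→9.5:
  [0→3]: (165.1+47.3)/2 × 3 = 318.6
  [3→5]: (47.3+20.6)/2 × 2 = 67.9
  [5→6]: (20.6+13.6)/2 × 1 = 17.1
  [6→7.5]: (13.6+7.3)/2 × 1.5 = 15.675
  [7.5→9.5]: (7.3+3.2)/2 × 2 = 10.5
  Sum = 429.775 ng/mL·hr

AUC = 430 ng/mL·hr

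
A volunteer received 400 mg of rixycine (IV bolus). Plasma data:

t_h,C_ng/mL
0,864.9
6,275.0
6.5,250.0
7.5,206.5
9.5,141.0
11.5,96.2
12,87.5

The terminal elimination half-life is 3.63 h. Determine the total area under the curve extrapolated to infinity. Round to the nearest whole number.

Trapezoidal AUC_0→12:
  [0→6]: (864.9+275.0)/2 × 6 = 3419.7
  [6→6.5]: (275.0+250.0)/2 × 0.5 = 131.25
  [6.5→7.5]: (250.0+206.5)/2 × 1 = 228.25
  [7.5→9.5]: (206.5+141.0)/2 × 2 = 347.5
  [9.5→11.5]: (141.0+96.2)/2 × 2 = 237.2
  [11.5→12]: (96.2+87.5)/2 × 0.5 = 45.925
  Sum = 4409.825 ng/mL·h
k_e = ln2 / t½ = 0.693147 / 3.63 = 0.1909 h^-1
Extrapolated tail: C_last / k_e = 87.5 / 0.1909 = 458.355
AUC_0→∞ = 4409.825 + 458.355 = 4868.18 ng/mL·h

AUC = 4868 ng/mL·h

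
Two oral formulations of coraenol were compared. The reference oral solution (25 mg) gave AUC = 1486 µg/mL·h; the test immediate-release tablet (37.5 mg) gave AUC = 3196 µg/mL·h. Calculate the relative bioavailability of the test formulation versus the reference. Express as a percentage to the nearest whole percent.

F_rel = (AUC_test/D_test) / (AUC_ref/D_ref)
      = (3196/37.5) / (1486/25)
      = 85.2267 / 59.44 = 1.4338 = 143.38%

F_rel = 143%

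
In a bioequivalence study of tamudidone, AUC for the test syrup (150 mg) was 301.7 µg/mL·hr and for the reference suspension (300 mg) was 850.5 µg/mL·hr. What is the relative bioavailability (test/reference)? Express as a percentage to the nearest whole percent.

F_rel = (AUC_test/D_test) / (AUC_ref/D_ref)
      = (301.7/150) / (850.5/300)
      = 2.01133 / 2.835 = 0.7095 = 70.95%

F_rel = 71%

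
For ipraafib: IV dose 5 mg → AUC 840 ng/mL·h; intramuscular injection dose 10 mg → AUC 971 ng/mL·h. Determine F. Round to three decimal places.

F = (AUC_ev / D_ev) / (AUC_iv / D_iv)
  = (971/10) / (840/5)
  = 97.1 / 168 = 0.5780

F = 0.578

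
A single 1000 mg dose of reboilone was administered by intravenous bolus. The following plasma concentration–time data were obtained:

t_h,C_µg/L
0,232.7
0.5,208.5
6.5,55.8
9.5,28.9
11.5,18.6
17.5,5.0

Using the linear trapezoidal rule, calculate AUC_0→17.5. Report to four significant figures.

AUC = 1149 µg/L·h

Trapezoidal AUC_0→17.5:
  [0→0.5]: (232.7+208.5)/2 × 0.5 = 110.3
  [0.5→6.5]: (208.5+55.8)/2 × 6 = 792.9
  [6.5→9.5]: (55.8+28.9)/2 × 3 = 127.05
  [9.5→11.5]: (28.9+18.6)/2 × 2 = 47.5
  [11.5→17.5]: (18.6+5.0)/2 × 6 = 70.8
  Sum = 1148.55 µg/L·h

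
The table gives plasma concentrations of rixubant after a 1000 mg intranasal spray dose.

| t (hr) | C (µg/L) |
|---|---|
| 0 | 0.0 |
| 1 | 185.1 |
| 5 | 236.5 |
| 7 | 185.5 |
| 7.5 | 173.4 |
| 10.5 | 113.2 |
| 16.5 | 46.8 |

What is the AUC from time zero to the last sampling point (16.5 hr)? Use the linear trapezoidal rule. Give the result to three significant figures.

Trapezoidal AUC_0→16.5:
  [0→1]: (0.0+185.1)/2 × 1 = 92.55
  [1→5]: (185.1+236.5)/2 × 4 = 843.2
  [5→7]: (236.5+185.5)/2 × 2 = 422.0
  [7→7.5]: (185.5+173.4)/2 × 0.5 = 89.725
  [7.5→10.5]: (173.4+113.2)/2 × 3 = 429.9
  [10.5→16.5]: (113.2+46.8)/2 × 6 = 480.0
  Sum = 2357.375 µg/L·hr

AUC = 2360 µg/L·hr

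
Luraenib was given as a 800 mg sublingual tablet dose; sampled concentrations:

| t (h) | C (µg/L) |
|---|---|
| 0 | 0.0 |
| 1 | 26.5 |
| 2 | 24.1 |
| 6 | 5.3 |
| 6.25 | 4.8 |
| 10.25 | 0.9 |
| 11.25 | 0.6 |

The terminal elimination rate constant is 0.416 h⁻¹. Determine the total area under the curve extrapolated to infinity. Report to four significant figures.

AUC = 112.2 µg/L·h

Trapezoidal AUC_0→11.25:
  [0→1]: (0.0+26.5)/2 × 1 = 13.25
  [1→2]: (26.5+24.1)/2 × 1 = 25.3
  [2→6]: (24.1+5.3)/2 × 4 = 58.8
  [6→6.25]: (5.3+4.8)/2 × 0.25 = 1.2625
  [6.25→10.25]: (4.8+0.9)/2 × 4 = 11.4
  [10.25→11.25]: (0.9+0.6)/2 × 1 = 0.75
  Sum = 110.7625 µg/L·h
Extrapolated tail: C_last / k_e = 0.6 / 0.416 = 1.442
AUC_0→∞ = 110.7625 + 1.442 = 112.2045 µg/L·h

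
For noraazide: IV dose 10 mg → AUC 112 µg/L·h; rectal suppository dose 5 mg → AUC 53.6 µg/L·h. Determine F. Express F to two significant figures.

F = 0.96

F = (AUC_ev / D_ev) / (AUC_iv / D_iv)
  = (53.6/5) / (112/10)
  = 10.72 / 11.2 = 0.9571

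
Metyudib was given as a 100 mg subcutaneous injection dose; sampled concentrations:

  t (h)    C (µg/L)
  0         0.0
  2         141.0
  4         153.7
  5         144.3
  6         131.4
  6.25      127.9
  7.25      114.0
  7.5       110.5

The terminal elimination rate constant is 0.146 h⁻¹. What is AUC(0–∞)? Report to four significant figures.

AUC = 1661 µg/L·h

Trapezoidal AUC_0→7.5:
  [0→2]: (0.0+141.0)/2 × 2 = 141.0
  [2→4]: (141.0+153.7)/2 × 2 = 294.7
  [4→5]: (153.7+144.3)/2 × 1 = 149.0
  [5→6]: (144.3+131.4)/2 × 1 = 137.85
  [6→6.25]: (131.4+127.9)/2 × 0.25 = 32.4125
  [6.25→7.25]: (127.9+114.0)/2 × 1 = 120.95
  [7.25→7.5]: (114.0+110.5)/2 × 0.25 = 28.0625
  Sum = 903.975 µg/L·h
Extrapolated tail: C_last / k_e = 110.5 / 0.146 = 756.849
AUC_0→∞ = 903.975 + 756.849 = 1660.824 µg/L·h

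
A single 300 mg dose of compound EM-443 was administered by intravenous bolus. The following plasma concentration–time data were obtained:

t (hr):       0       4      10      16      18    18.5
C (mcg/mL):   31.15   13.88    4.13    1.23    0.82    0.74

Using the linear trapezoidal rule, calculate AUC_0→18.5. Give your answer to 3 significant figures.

AUC = 163 mcg/mL·hr

Trapezoidal AUC_0→18.5:
  [0→4]: (31.15+13.88)/2 × 4 = 90.06
  [4→10]: (13.88+4.13)/2 × 6 = 54.03
  [10→16]: (4.13+1.23)/2 × 6 = 16.08
  [16→18]: (1.23+0.82)/2 × 2 = 2.05
  [18→18.5]: (0.82+0.74)/2 × 0.5 = 0.39
  Sum = 162.61 mcg/mL·hr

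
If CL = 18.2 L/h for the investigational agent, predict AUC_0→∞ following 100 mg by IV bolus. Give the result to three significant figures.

AUC_0→∞ = Dose_iv / CL
        = 100 / 18.2 = 5.49451 mg/L·h

AUC = 5.49 mg/L·h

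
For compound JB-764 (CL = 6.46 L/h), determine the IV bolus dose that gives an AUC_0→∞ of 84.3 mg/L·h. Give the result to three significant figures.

Dose = 545 mg

Dose_iv = CL × AUC_0→∞
     = 6.46 × 84.3 = 544.578 mg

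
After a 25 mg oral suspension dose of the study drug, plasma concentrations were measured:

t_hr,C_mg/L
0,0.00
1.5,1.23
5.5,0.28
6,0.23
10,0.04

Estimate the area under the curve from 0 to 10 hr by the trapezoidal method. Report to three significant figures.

Trapezoidal AUC_0→10:
  [0→1.5]: (0.00+1.23)/2 × 1.5 = 0.9225
  [1.5→5.5]: (1.23+0.28)/2 × 4 = 3.02
  [5.5→6]: (0.28+0.23)/2 × 0.5 = 0.1275
  [6→10]: (0.23+0.04)/2 × 4 = 0.54
  Sum = 4.61 mg/L·hr

AUC = 4.61 mg/L·hr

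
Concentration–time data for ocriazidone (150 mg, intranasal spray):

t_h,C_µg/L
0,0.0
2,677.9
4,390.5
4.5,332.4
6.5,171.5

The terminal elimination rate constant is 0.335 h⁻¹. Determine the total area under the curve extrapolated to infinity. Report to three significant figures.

AUC = 2940 µg/L·h

Trapezoidal AUC_0→6.5:
  [0→2]: (0.0+677.9)/2 × 2 = 677.9
  [2→4]: (677.9+390.5)/2 × 2 = 1068.4
  [4→4.5]: (390.5+332.4)/2 × 0.5 = 180.725
  [4.5→6.5]: (332.4+171.5)/2 × 2 = 503.9
  Sum = 2430.925 µg/L·h
Extrapolated tail: C_last / k_e = 171.5 / 0.335 = 511.940
AUC_0→∞ = 2430.925 + 511.940 = 2942.865 µg/L·h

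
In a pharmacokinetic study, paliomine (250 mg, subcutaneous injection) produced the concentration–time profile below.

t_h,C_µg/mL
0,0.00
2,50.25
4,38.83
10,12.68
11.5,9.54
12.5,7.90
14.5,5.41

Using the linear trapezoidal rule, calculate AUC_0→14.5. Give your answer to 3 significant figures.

AUC = 333 µg/mL·h

Trapezoidal AUC_0→14.5:
  [0→2]: (0.00+50.25)/2 × 2 = 50.25
  [2→4]: (50.25+38.83)/2 × 2 = 89.08
  [4→10]: (38.83+12.68)/2 × 6 = 154.53
  [10→11.5]: (12.68+9.54)/2 × 1.5 = 16.665
  [11.5→12.5]: (9.54+7.90)/2 × 1 = 8.72
  [12.5→14.5]: (7.90+5.41)/2 × 2 = 13.31
  Sum = 332.555 µg/mL·h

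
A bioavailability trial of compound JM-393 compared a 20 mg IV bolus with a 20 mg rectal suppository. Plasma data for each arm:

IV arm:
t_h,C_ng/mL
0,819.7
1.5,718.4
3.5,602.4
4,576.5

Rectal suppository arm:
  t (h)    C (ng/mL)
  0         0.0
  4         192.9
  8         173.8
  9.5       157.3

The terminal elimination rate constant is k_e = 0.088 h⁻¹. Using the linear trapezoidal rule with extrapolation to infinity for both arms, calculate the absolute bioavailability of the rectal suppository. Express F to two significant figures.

F = 0.34

Trapezoidal AUC_0→4 (IV):
  [0→1.5]: (819.7+718.4)/2 × 1.5 = 1153.575
  [1.5→3.5]: (718.4+602.4)/2 × 2 = 1320.8
  [3.5→4]: (602.4+576.5)/2 × 0.5 = 294.725
  Sum = 2769.1 ng/mL·h
IV tail: 576.5/0.088 = 6551.136; AUC_iv,0→∞ = 2769.1 + 6551.136 = 9320.236 ng/mL·h
Trapezoidal AUC_0→9.5 (rectal suppository):
  [0→4]: (0.0+192.9)/2 × 4 = 385.8
  [4→8]: (192.9+173.8)/2 × 4 = 733.4
  [8→9.5]: (173.8+157.3)/2 × 1.5 = 248.325
  Sum = 1367.525 ng/mL·h
rectal suppository tail: 157.3/0.088 = 1787.500; AUC_ev,0→∞ = 1367.525 + 1787.500 = 3155.025 ng/mL·h
F = (AUC_ev/D_ev)/(AUC_iv/D_iv) = (3155.025/20)/(9320.236/20) = 157.75125/466.0118 = 0.3385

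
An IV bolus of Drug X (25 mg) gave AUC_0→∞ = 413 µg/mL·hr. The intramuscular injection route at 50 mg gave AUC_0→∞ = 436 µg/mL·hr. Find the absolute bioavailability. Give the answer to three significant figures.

F = (AUC_ev / D_ev) / (AUC_iv / D_iv)
  = (436/50) / (413/25)
  = 8.72 / 16.52 = 0.5278

F = 0.528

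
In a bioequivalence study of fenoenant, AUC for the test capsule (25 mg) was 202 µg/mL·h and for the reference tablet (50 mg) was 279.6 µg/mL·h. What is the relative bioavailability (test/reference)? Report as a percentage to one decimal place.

F_rel = 144.5%

F_rel = (AUC_test/D_test) / (AUC_ref/D_ref)
      = (202/25) / (279.6/50)
      = 8.08 / 5.592 = 1.4449 = 144.49%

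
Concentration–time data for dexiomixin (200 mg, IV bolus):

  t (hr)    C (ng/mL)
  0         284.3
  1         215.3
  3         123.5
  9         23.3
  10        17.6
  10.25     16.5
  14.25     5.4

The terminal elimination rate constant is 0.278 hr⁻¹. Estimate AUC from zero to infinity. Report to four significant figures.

Trapezoidal AUC_0→14.25:
  [0→1]: (284.3+215.3)/2 × 1 = 249.8
  [1→3]: (215.3+123.5)/2 × 2 = 338.8
  [3→9]: (123.5+23.3)/2 × 6 = 440.4
  [9→10]: (23.3+17.6)/2 × 1 = 20.45
  [10→10.25]: (17.6+16.5)/2 × 0.25 = 4.2625
  [10.25→14.25]: (16.5+5.4)/2 × 4 = 43.8
  Sum = 1097.5125 ng/mL·hr
Extrapolated tail: C_last / k_e = 5.4 / 0.278 = 19.424
AUC_0→∞ = 1097.5125 + 19.424 = 1116.9365 ng/mL·hr

AUC = 1117 ng/mL·hr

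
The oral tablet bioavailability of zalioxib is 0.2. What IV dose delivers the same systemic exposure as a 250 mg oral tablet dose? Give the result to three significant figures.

D_iv = 50.0 mg

Systemic exposure from an extravascular dose = F × D_ev, so the equivalent IV dose is F × D_ev.
D_iv = F × D_ev = 0.2 × 250 = 50 mg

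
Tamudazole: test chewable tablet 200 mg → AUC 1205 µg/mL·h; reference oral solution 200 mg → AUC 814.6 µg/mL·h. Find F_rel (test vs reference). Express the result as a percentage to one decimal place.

F_rel = (AUC_test/D_test) / (AUC_ref/D_ref)
      = (1205/200) / (814.6/200)
      = 6.025 / 4.073 = 1.4793 = 147.93%

F_rel = 147.9%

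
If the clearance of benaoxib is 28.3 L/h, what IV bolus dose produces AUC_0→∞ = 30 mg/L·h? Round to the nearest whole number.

Dose_iv = CL × AUC_0→∞
     = 28.3 × 30 = 849 mg

Dose = 849 mg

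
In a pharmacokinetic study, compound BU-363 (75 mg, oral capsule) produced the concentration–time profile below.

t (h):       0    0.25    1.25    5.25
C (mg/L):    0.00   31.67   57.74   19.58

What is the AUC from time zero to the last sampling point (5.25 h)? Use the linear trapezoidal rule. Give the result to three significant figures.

Trapezoidal AUC_0→5.25:
  [0→0.25]: (0.00+31.67)/2 × 0.25 = 3.95875
  [0.25→1.25]: (31.67+57.74)/2 × 1 = 44.705
  [1.25→5.25]: (57.74+19.58)/2 × 4 = 154.64
  Sum = 203.30375 mg/L·h

AUC = 203 mg/L·h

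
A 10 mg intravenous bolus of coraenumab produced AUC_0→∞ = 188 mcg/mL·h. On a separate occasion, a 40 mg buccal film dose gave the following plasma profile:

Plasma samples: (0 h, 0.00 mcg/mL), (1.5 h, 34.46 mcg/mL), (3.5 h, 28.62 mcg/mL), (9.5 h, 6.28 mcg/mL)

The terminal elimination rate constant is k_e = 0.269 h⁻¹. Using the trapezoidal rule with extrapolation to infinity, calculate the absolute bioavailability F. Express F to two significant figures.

F = 0.29

Trapezoidal AUC_0→9.5 (buccal film):
  [0→1.5]: (0.00+34.46)/2 × 1.5 = 25.845
  [1.5→3.5]: (34.46+28.62)/2 × 2 = 63.08
  [3.5→9.5]: (28.62+6.28)/2 × 6 = 104.7
  Sum = 193.625 mcg/mL·h
Tail: C_last/k_e = 6.28/0.269 = 23.346
AUC_0→∞ (buccal film) = 193.625 + 23.346 = 216.971 mcg/mL·h
F = (AUC_ev/D_ev)/(AUC_iv/D_iv) = (216.971/40)/(188/10) = 5.424275/18.8 = 0.2885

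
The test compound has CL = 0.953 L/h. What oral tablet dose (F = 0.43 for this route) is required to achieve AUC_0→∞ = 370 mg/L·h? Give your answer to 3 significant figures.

Dose = CL × AUC_0→∞ / F
     = 0.953 × 370 / 0.43 = 820.023 mg

Dose = 820 mg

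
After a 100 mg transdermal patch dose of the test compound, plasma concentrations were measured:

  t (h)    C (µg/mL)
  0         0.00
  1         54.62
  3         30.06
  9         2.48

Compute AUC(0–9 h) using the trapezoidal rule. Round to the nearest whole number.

AUC = 210 µg/mL·h

Trapezoidal AUC_0→9:
  [0→1]: (0.00+54.62)/2 × 1 = 27.31
  [1→3]: (54.62+30.06)/2 × 2 = 84.68
  [3→9]: (30.06+2.48)/2 × 6 = 97.62
  Sum = 209.61 µg/mL·h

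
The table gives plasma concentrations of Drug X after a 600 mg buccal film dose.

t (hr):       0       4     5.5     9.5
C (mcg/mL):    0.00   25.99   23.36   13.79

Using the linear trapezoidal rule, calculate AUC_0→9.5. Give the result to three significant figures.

Trapezoidal AUC_0→9.5:
  [0→4]: (0.00+25.99)/2 × 4 = 51.98
  [4→5.5]: (25.99+23.36)/2 × 1.5 = 37.0125
  [5.5→9.5]: (23.36+13.79)/2 × 4 = 74.3
  Sum = 163.2925 mcg/mL·hr

AUC = 163 mcg/mL·hr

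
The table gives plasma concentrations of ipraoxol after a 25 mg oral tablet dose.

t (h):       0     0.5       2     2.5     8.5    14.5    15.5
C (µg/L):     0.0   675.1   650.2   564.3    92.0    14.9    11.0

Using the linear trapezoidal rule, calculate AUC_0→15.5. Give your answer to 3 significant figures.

Trapezoidal AUC_0→15.5:
  [0→0.5]: (0.0+675.1)/2 × 0.5 = 168.775
  [0.5→2]: (675.1+650.2)/2 × 1.5 = 993.975
  [2→2.5]: (650.2+564.3)/2 × 0.5 = 303.625
  [2.5→8.5]: (564.3+92.0)/2 × 6 = 1968.9
  [8.5→14.5]: (92.0+14.9)/2 × 6 = 320.7
  [14.5→15.5]: (14.9+11.0)/2 × 1 = 12.95
  Sum = 3768.925 µg/L·h

AUC = 3770 µg/L·h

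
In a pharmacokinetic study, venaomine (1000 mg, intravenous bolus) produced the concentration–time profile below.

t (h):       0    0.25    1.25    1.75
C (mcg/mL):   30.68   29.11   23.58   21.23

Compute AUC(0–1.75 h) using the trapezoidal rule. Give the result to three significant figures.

AUC = 45.0 mcg/mL·h

Trapezoidal AUC_0→1.75:
  [0→0.25]: (30.68+29.11)/2 × 0.25 = 7.47375
  [0.25→1.25]: (29.11+23.58)/2 × 1 = 26.345
  [1.25→1.75]: (23.58+21.23)/2 × 0.5 = 11.2025
  Sum = 45.02125 mcg/mL·h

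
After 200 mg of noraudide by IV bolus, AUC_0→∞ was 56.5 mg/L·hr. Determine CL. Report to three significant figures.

CL = Dose_iv / AUC_0→∞
   = 200 / 56.5 = 3.53982 L/hr

CL = 3.54 L/hr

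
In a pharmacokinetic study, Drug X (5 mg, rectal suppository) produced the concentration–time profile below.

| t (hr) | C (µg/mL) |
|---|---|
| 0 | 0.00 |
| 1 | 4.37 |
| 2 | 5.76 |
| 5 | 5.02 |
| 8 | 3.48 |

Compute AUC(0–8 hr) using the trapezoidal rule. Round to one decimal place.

Trapezoidal AUC_0→8:
  [0→1]: (0.00+4.37)/2 × 1 = 2.185
  [1→2]: (4.37+5.76)/2 × 1 = 5.065
  [2→5]: (5.76+5.02)/2 × 3 = 16.17
  [5→8]: (5.02+3.48)/2 × 3 = 12.75
  Sum = 36.17 µg/mL·hr

AUC = 36.2 µg/mL·hr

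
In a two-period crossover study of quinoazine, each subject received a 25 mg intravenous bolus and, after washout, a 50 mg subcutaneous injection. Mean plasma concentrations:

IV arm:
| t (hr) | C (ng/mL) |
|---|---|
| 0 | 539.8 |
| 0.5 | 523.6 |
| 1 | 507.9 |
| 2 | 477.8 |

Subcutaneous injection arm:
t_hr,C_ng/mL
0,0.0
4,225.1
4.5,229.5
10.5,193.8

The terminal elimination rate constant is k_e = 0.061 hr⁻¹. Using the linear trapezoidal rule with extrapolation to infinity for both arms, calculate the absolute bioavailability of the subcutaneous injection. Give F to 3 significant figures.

Trapezoidal AUC_0→2 (IV):
  [0→0.5]: (539.8+523.6)/2 × 0.5 = 265.85
  [0.5→1]: (523.6+507.9)/2 × 0.5 = 257.875
  [1→2]: (507.9+477.8)/2 × 1 = 492.85
  Sum = 1016.575 ng/mL·hr
IV tail: 477.8/0.061 = 7832.787; AUC_iv,0→∞ = 1016.575 + 7832.787 = 8849.362 ng/mL·hr
Trapezoidal AUC_0→10.5 (subcutaneous injection):
  [0→4]: (0.0+225.1)/2 × 4 = 450.2
  [4→4.5]: (225.1+229.5)/2 × 0.5 = 113.65
  [4.5→10.5]: (229.5+193.8)/2 × 6 = 1269.9
  Sum = 1833.75 ng/mL·hr
subcutaneous injection tail: 193.8/0.061 = 3177.049; AUC_ev,0→∞ = 1833.75 + 3177.049 = 5010.799 ng/mL·hr
F = (AUC_ev/D_ev)/(AUC_iv/D_iv) = (5010.799/50)/(8849.362/25) = 100.21598/353.97448 = 0.2831

F = 0.283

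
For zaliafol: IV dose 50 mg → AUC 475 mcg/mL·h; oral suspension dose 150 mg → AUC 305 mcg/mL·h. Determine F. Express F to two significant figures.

F = 0.21

F = (AUC_ev / D_ev) / (AUC_iv / D_iv)
  = (305/150) / (475/50)
  = 2.03333 / 9.5 = 0.2140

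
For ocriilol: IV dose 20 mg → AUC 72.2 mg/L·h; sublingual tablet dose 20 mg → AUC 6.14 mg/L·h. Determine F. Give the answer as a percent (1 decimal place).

F = (AUC_ev / D_ev) / (AUC_iv / D_iv)
  = (6.14/20) / (72.2/20)
  = 0.307 / 3.61 = 0.0850
  = 8.50%

F = 8.5%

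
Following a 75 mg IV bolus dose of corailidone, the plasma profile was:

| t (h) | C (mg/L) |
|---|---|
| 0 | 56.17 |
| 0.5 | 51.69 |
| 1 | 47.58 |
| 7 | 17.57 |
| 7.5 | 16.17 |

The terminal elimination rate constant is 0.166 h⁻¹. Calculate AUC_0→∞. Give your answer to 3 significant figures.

AUC = 353 mg/L·h

Trapezoidal AUC_0→7.5:
  [0→0.5]: (56.17+51.69)/2 × 0.5 = 26.965
  [0.5→1]: (51.69+47.58)/2 × 0.5 = 24.8175
  [1→7]: (47.58+17.57)/2 × 6 = 195.45
  [7→7.5]: (17.57+16.17)/2 × 0.5 = 8.435
  Sum = 255.6675 mg/L·h
Extrapolated tail: C_last / k_e = 16.17 / 0.166 = 97.410
AUC_0→∞ = 255.6675 + 97.410 = 353.0775 mg/L·h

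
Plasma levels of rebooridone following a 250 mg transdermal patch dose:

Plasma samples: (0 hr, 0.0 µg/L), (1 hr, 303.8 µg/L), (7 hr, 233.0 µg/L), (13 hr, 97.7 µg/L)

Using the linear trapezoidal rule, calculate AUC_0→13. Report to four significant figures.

Trapezoidal AUC_0→13:
  [0→1]: (0.0+303.8)/2 × 1 = 151.9
  [1→7]: (303.8+233.0)/2 × 6 = 1610.4
  [7→13]: (233.0+97.7)/2 × 6 = 992.1
  Sum = 2754.4 µg/L·hr

AUC = 2754 µg/L·hr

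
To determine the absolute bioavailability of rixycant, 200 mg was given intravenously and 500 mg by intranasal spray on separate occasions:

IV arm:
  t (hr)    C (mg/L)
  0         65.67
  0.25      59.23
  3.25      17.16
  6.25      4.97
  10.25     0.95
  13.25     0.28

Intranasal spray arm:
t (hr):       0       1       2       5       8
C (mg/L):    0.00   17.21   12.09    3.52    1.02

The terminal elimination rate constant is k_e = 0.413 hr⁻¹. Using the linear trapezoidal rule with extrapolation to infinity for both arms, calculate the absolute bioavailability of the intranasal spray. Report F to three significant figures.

Trapezoidal AUC_0→13.25 (IV):
  [0→0.25]: (65.67+59.23)/2 × 0.25 = 15.6125
  [0.25→3.25]: (59.23+17.16)/2 × 3 = 114.585
  [3.25→6.25]: (17.16+4.97)/2 × 3 = 33.195
  [6.25→10.25]: (4.97+0.95)/2 × 4 = 11.84
  [10.25→13.25]: (0.95+0.28)/2 × 3 = 1.845
  Sum = 177.0775 mg/L·hr
IV tail: 0.28/0.413 = 0.678; AUC_iv,0→∞ = 177.0775 + 0.678 = 177.7555 mg/L·hr
Trapezoidal AUC_0→8 (intranasal spray):
  [0→1]: (0.00+17.21)/2 × 1 = 8.605
  [1→2]: (17.21+12.09)/2 × 1 = 14.65
  [2→5]: (12.09+3.52)/2 × 3 = 23.415
  [5→8]: (3.52+1.02)/2 × 3 = 6.81
  Sum = 53.48 mg/L·hr
intranasal spray tail: 1.02/0.413 = 2.470; AUC_ev,0→∞ = 53.48 + 2.470 = 55.95 mg/L·hr
F = (AUC_ev/D_ev)/(AUC_iv/D_iv) = (55.95/500)/(177.7555/200) = 0.1119/0.8887775 = 0.1259

F = 0.126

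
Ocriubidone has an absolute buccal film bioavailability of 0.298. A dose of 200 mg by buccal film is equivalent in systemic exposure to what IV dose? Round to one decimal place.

D_iv = 59.6 mg

Systemic exposure from an extravascular dose = F × D_ev, so the equivalent IV dose is F × D_ev.
D_iv = F × D_ev = 0.298 × 200 = 59.6 mg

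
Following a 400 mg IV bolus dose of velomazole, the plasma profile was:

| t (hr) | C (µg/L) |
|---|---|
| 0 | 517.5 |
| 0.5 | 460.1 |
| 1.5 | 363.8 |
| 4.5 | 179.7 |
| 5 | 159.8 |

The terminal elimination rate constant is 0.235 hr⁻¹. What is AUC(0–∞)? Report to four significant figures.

AUC = 2236 µg/L·hr

Trapezoidal AUC_0→5:
  [0→0.5]: (517.5+460.1)/2 × 0.5 = 244.4
  [0.5→1.5]: (460.1+363.8)/2 × 1 = 411.95
  [1.5→4.5]: (363.8+179.7)/2 × 3 = 815.25
  [4.5→5]: (179.7+159.8)/2 × 0.5 = 84.875
  Sum = 1556.475 µg/L·hr
Extrapolated tail: C_last / k_e = 159.8 / 0.235 = 680.000
AUC_0→∞ = 1556.475 + 680.000 = 2236.475 µg/L·hr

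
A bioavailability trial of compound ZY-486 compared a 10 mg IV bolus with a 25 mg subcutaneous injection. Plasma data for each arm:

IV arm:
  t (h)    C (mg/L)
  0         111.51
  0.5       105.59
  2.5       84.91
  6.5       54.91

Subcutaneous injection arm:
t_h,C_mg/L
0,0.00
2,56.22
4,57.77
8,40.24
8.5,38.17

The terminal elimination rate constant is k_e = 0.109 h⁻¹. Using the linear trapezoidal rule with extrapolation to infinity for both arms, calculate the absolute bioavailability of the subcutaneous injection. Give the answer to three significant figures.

F = 0.286

Trapezoidal AUC_0→6.5 (IV):
  [0→0.5]: (111.51+105.59)/2 × 0.5 = 54.275
  [0.5→2.5]: (105.59+84.91)/2 × 2 = 190.5
  [2.5→6.5]: (84.91+54.91)/2 × 4 = 279.64
  Sum = 524.415 mg/L·h
IV tail: 54.91/0.109 = 503.761; AUC_iv,0→∞ = 524.415 + 503.761 = 1028.176 mg/L·h
Trapezoidal AUC_0→8.5 (subcutaneous injection):
  [0→2]: (0.00+56.22)/2 × 2 = 56.22
  [2→4]: (56.22+57.77)/2 × 2 = 113.99
  [4→8]: (57.77+40.24)/2 × 4 = 196.02
  [8→8.5]: (40.24+38.17)/2 × 0.5 = 19.6025
  Sum = 385.8325 mg/L·h
subcutaneous injection tail: 38.17/0.109 = 350.183; AUC_ev,0→∞ = 385.8325 + 350.183 = 736.0155 mg/L·h
F = (AUC_ev/D_ev)/(AUC_iv/D_iv) = (736.0155/25)/(1028.176/10) = 29.44062/102.8176 = 0.2863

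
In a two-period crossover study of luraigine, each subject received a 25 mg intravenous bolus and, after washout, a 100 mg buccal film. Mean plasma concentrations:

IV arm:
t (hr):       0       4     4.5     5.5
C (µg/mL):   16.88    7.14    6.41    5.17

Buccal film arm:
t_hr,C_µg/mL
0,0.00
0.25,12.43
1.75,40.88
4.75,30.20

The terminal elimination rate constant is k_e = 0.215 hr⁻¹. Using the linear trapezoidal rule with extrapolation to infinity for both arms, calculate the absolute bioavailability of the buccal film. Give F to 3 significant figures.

F = 0.888

Trapezoidal AUC_0→5.5 (IV):
  [0→4]: (16.88+7.14)/2 × 4 = 48.04
  [4→4.5]: (7.14+6.41)/2 × 0.5 = 3.3875
  [4.5→5.5]: (6.41+5.17)/2 × 1 = 5.79
  Sum = 57.2175 µg/mL·hr
IV tail: 5.17/0.215 = 24.047; AUC_iv,0→∞ = 57.2175 + 24.047 = 81.2645 µg/mL·hr
Trapezoidal AUC_0→4.75 (buccal film):
  [0→0.25]: (0.00+12.43)/2 × 0.25 = 1.55375
  [0.25→1.75]: (12.43+40.88)/2 × 1.5 = 39.9825
  [1.75→4.75]: (40.88+30.20)/2 × 3 = 106.62
  Sum = 148.15625 µg/mL·hr
buccal film tail: 30.20/0.215 = 140.465; AUC_ev,0→∞ = 148.15625 + 140.465 = 288.62125 µg/mL·hr
F = (AUC_ev/D_ev)/(AUC_iv/D_iv) = (288.62125/100)/(81.2645/25) = 2.8862125/3.25058 = 0.8879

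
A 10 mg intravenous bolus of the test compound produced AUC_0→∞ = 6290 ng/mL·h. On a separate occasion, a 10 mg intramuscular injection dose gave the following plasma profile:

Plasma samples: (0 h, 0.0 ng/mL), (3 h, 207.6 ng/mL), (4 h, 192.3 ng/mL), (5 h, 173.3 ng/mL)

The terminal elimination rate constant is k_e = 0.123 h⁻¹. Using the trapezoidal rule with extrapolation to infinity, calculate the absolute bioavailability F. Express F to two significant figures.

Trapezoidal AUC_0→5 (intramuscular injection):
  [0→3]: (0.0+207.6)/2 × 3 = 311.4
  [3→4]: (207.6+192.3)/2 × 1 = 199.95
  [4→5]: (192.3+173.3)/2 × 1 = 182.8
  Sum = 694.15 ng/mL·h
Tail: C_last/k_e = 173.3/0.123 = 1408.943
AUC_0→∞ (intramuscular injection) = 694.15 + 1408.943 = 2103.093 ng/mL·h
F = (AUC_ev/D_ev)/(AUC_iv/D_iv) = (2103.093/10)/(6290/10) = 210.3093/629 = 0.3344

F = 0.33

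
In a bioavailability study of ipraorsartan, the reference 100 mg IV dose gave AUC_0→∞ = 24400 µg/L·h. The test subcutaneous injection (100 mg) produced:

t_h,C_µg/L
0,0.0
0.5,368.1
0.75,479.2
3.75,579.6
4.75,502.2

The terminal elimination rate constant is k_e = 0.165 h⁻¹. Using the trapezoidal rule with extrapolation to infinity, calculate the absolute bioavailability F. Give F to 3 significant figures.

Trapezoidal AUC_0→4.75 (subcutaneous injection):
  [0→0.5]: (0.0+368.1)/2 × 0.5 = 92.025
  [0.5→0.75]: (368.1+479.2)/2 × 0.25 = 105.9125
  [0.75→3.75]: (479.2+579.6)/2 × 3 = 1588.2
  [3.75→4.75]: (579.6+502.2)/2 × 1 = 540.9
  Sum = 2327.0375 µg/L·h
Tail: C_last/k_e = 502.2/0.165 = 3043.636
AUC_0→∞ (subcutaneous injection) = 2327.0375 + 3043.636 = 5370.6735 µg/L·h
F = (AUC_ev/D_ev)/(AUC_iv/D_iv) = (5370.6735/100)/(24400/100) = 53.706735/244 = 0.2201

F = 0.220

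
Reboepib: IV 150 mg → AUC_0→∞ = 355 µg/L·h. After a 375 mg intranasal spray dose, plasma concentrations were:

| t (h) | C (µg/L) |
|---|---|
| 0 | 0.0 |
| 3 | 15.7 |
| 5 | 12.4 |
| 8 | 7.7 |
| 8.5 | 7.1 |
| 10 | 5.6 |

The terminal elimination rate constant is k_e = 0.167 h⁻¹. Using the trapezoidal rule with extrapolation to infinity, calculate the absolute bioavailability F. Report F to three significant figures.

F = 0.145

Trapezoidal AUC_0→10 (intranasal spray):
  [0→3]: (0.0+15.7)/2 × 3 = 23.55
  [3→5]: (15.7+12.4)/2 × 2 = 28.1
  [5→8]: (12.4+7.7)/2 × 3 = 30.15
  [8→8.5]: (7.7+7.1)/2 × 0.5 = 3.7
  [8.5→10]: (7.1+5.6)/2 × 1.5 = 9.525
  Sum = 95.025 µg/L·h
Tail: C_last/k_e = 5.6/0.167 = 33.533
AUC_0→∞ (intranasal spray) = 95.025 + 33.533 = 128.558 µg/L·h
F = (AUC_ev/D_ev)/(AUC_iv/D_iv) = (128.558/375)/(355/150) = 0.342821/2.36667 = 0.1449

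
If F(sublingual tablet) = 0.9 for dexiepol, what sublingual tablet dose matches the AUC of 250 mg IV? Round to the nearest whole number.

For equal systemic exposure: F × D_ev = D_iv
D_ev = D_iv / F = 250 / 0.9 = 277.778 mg

D_sublingual = 278 mg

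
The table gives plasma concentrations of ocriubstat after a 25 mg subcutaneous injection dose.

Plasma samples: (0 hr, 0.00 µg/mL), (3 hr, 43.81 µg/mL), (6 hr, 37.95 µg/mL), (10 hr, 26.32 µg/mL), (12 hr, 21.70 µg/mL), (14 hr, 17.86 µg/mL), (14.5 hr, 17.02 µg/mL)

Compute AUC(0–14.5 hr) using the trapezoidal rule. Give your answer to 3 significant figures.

AUC = 413 µg/mL·hr

Trapezoidal AUC_0→14.5:
  [0→3]: (0.00+43.81)/2 × 3 = 65.715
  [3→6]: (43.81+37.95)/2 × 3 = 122.64
  [6→10]: (37.95+26.32)/2 × 4 = 128.54
  [10→12]: (26.32+21.70)/2 × 2 = 48.02
  [12→14]: (21.70+17.86)/2 × 2 = 39.56
  [14→14.5]: (17.86+17.02)/2 × 0.5 = 8.72
  Sum = 413.195 µg/mL·hr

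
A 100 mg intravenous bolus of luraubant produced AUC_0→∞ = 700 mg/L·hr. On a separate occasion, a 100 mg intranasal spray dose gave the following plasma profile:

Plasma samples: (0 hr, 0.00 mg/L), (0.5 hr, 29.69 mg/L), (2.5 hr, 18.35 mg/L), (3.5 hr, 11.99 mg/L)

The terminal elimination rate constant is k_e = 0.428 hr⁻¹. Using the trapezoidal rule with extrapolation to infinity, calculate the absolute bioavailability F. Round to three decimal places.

Trapezoidal AUC_0→3.5 (intranasal spray):
  [0→0.5]: (0.00+29.69)/2 × 0.5 = 7.4225
  [0.5→2.5]: (29.69+18.35)/2 × 2 = 48.04
  [2.5→3.5]: (18.35+11.99)/2 × 1 = 15.17
  Sum = 70.6325 mg/L·hr
Tail: C_last/k_e = 11.99/0.428 = 28.014
AUC_0→∞ (intranasal spray) = 70.6325 + 28.014 = 98.6465 mg/L·hr
F = (AUC_ev/D_ev)/(AUC_iv/D_iv) = (98.6465/100)/(700/100) = 0.986465/7 = 0.1409

F = 0.141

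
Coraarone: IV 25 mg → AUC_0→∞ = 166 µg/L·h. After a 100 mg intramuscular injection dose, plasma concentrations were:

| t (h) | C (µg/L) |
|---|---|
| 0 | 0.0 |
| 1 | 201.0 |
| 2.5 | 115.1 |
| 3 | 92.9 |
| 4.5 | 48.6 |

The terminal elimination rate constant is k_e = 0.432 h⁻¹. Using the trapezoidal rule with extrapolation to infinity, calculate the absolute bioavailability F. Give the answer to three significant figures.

F = 0.916

Trapezoidal AUC_0→4.5 (intramuscular injection):
  [0→1]: (0.0+201.0)/2 × 1 = 100.5
  [1→2.5]: (201.0+115.1)/2 × 1.5 = 237.075
  [2.5→3]: (115.1+92.9)/2 × 0.5 = 52.0
  [3→4.5]: (92.9+48.6)/2 × 1.5 = 106.125
  Sum = 495.7 µg/L·h
Tail: C_last/k_e = 48.6/0.432 = 112.500
AUC_0→∞ (intramuscular injection) = 495.7 + 112.500 = 608.2 µg/L·h
F = (AUC_ev/D_ev)/(AUC_iv/D_iv) = (608.2/100)/(166/25) = 6.082/6.64 = 0.9160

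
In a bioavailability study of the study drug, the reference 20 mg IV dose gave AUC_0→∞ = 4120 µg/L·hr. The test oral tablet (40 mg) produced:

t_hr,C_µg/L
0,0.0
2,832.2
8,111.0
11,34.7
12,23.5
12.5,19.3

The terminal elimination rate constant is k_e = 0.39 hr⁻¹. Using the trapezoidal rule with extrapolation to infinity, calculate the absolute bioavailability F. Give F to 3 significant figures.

F = 0.482

Trapezoidal AUC_0→12.5 (oral tablet):
  [0→2]: (0.0+832.2)/2 × 2 = 832.2
  [2→8]: (832.2+111.0)/2 × 6 = 2829.6
  [8→11]: (111.0+34.7)/2 × 3 = 218.55
  [11→12]: (34.7+23.5)/2 × 1 = 29.1
  [12→12.5]: (23.5+19.3)/2 × 0.5 = 10.7
  Sum = 3920.15 µg/L·hr
Tail: C_last/k_e = 19.3/0.39 = 49.487
AUC_0→∞ (oral tablet) = 3920.15 + 49.487 = 3969.637 µg/L·hr
F = (AUC_ev/D_ev)/(AUC_iv/D_iv) = (3969.637/40)/(4120/20) = 99.240925/206 = 0.4818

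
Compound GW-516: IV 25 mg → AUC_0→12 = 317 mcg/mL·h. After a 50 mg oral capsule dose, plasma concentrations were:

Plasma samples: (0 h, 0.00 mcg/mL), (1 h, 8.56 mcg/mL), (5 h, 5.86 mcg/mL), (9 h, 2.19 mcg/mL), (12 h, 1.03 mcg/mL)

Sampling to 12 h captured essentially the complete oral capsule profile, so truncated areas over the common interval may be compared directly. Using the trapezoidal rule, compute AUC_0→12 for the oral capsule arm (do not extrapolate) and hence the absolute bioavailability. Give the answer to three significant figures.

Trapezoidal AUC_0→12 (oral capsule):
  [0→1]: (0.00+8.56)/2 × 1 = 4.28
  [1→5]: (8.56+5.86)/2 × 4 = 28.84
  [5→9]: (5.86+2.19)/2 × 4 = 16.1
  [9→12]: (2.19+1.03)/2 × 3 = 4.83
  Sum = 54.05 mcg/mL·h
F = (AUC_ev/D_ev)/(AUC_iv/D_iv) = (54.05/50)/(317/25) = 1.081/12.68 = 0.0853

F = 0.0853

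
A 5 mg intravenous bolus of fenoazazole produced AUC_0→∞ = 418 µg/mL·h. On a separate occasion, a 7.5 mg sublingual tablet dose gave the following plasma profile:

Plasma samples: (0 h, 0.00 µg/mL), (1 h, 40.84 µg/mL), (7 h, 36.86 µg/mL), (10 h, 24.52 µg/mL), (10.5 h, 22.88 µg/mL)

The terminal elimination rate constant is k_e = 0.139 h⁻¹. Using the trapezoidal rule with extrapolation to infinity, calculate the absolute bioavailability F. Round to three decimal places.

F = 0.833

Trapezoidal AUC_0→10.5 (sublingual tablet):
  [0→1]: (0.00+40.84)/2 × 1 = 20.42
  [1→7]: (40.84+36.86)/2 × 6 = 233.1
  [7→10]: (36.86+24.52)/2 × 3 = 92.07
  [10→10.5]: (24.52+22.88)/2 × 0.5 = 11.85
  Sum = 357.44 µg/mL·h
Tail: C_last/k_e = 22.88/0.139 = 164.604
AUC_0→∞ (sublingual tablet) = 357.44 + 164.604 = 522.044 µg/mL·h
F = (AUC_ev/D_ev)/(AUC_iv/D_iv) = (522.044/7.5)/(418/5) = 69.6059/83.6 = 0.8326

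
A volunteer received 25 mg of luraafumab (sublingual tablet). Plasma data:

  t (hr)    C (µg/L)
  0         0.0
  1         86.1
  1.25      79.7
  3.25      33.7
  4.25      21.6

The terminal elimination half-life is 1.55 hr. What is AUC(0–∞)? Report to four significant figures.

AUC = 253.1 µg/L·hr

Trapezoidal AUC_0→4.25:
  [0→1]: (0.0+86.1)/2 × 1 = 43.05
  [1→1.25]: (86.1+79.7)/2 × 0.25 = 20.725
  [1.25→3.25]: (79.7+33.7)/2 × 2 = 113.4
  [3.25→4.25]: (33.7+21.6)/2 × 1 = 27.65
  Sum = 204.825 µg/L·hr
k_e = ln2 / t½ = 0.693147 / 1.55 = 0.4472 hr^-1
Extrapolated tail: C_last / k_e = 21.6 / 0.4472 = 48.301
AUC_0→∞ = 204.825 + 48.301 = 253.126 µg/L·hr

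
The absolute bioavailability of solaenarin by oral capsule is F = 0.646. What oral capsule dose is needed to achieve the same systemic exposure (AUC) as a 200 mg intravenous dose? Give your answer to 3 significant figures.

For equal systemic exposure: F × D_ev = D_iv
D_ev = D_iv / F = 200 / 0.646 = 309.598 mg

D_oral = 310 mg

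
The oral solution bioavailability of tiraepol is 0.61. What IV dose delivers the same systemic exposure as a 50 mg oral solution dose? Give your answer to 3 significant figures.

D_iv = 30.5 mg

Systemic exposure from an extravascular dose = F × D_ev, so the equivalent IV dose is F × D_ev.
D_iv = F × D_ev = 0.61 × 50 = 30.5 mg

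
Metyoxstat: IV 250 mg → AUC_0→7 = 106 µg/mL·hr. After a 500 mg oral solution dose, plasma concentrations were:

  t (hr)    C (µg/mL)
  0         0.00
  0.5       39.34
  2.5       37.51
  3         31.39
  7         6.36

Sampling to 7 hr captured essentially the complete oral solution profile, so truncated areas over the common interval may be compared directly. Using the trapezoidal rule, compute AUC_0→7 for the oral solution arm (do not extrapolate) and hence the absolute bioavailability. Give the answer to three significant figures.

F = 0.846

Trapezoidal AUC_0→7 (oral solution):
  [0→0.5]: (0.00+39.34)/2 × 0.5 = 9.835
  [0.5→2.5]: (39.34+37.51)/2 × 2 = 76.85
  [2.5→3]: (37.51+31.39)/2 × 0.5 = 17.225
  [3→7]: (31.39+6.36)/2 × 4 = 75.5
  Sum = 179.41 µg/mL·hr
F = (AUC_ev/D_ev)/(AUC_iv/D_iv) = (179.41/500)/(106/250) = 0.35882/0.424 = 0.8463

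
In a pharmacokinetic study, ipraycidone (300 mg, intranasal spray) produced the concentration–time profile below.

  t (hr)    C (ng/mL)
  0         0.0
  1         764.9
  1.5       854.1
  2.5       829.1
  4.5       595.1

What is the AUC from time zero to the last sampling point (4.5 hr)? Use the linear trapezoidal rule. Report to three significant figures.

Trapezoidal AUC_0→4.5:
  [0→1]: (0.0+764.9)/2 × 1 = 382.45
  [1→1.5]: (764.9+854.1)/2 × 0.5 = 404.75
  [1.5→2.5]: (854.1+829.1)/2 × 1 = 841.6
  [2.5→4.5]: (829.1+595.1)/2 × 2 = 1424.2
  Sum = 3053.0 ng/mL·hr

AUC = 3050 ng/mL·hr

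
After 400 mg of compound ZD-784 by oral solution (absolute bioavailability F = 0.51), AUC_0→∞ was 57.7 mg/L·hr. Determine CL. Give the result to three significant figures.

CL = 3.54 L/hr

CL = F × Dose / AUC_0→∞
   = 0.51 × 400 / 57.7 = 3.53553 L/hr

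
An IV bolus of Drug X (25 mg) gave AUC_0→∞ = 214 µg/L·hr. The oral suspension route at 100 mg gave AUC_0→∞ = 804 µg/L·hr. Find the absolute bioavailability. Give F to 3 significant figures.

F = 0.939

F = (AUC_ev / D_ev) / (AUC_iv / D_iv)
  = (804/100) / (214/25)
  = 8.04 / 8.56 = 0.9393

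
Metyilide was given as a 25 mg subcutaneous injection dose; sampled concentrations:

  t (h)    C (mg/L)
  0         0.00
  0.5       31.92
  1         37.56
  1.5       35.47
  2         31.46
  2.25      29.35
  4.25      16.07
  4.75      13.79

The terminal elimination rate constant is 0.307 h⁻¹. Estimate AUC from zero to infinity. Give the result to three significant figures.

Trapezoidal AUC_0→4.75:
  [0→0.5]: (0.00+31.92)/2 × 0.5 = 7.98
  [0.5→1]: (31.92+37.56)/2 × 0.5 = 17.37
  [1→1.5]: (37.56+35.47)/2 × 0.5 = 18.2575
  [1.5→2]: (35.47+31.46)/2 × 0.5 = 16.7325
  [2→2.25]: (31.46+29.35)/2 × 0.25 = 7.60125
  [2.25→4.25]: (29.35+16.07)/2 × 2 = 45.42
  [4.25→4.75]: (16.07+13.79)/2 × 0.5 = 7.465
  Sum = 120.82625 mg/L·h
Extrapolated tail: C_last / k_e = 13.79 / 0.307 = 44.919
AUC_0→∞ = 120.82625 + 44.919 = 165.74525 mg/L·h

AUC = 166 mg/L·h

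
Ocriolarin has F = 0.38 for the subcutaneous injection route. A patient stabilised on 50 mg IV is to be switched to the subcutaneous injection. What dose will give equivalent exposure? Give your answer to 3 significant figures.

For equal systemic exposure: F × D_ev = D_iv
D_ev = D_iv / F = 50 / 0.38 = 131.579 mg

D_subcutaneous = 132 mg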